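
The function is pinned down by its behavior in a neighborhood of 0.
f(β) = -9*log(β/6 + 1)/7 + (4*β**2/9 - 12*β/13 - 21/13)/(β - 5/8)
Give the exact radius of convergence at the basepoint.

The radius of convergence is 5/8.

Denominator factor (β - 5/8): pole of order 1 at 5/8, modulus 5/8.
Branch term (-9/7)*log(1 - β/(-6)): its argument vanishes at β = -6, a logarithmic branch point, modulus 6.
The radius of convergence is the smallest modulus among the singular points: 5/8.


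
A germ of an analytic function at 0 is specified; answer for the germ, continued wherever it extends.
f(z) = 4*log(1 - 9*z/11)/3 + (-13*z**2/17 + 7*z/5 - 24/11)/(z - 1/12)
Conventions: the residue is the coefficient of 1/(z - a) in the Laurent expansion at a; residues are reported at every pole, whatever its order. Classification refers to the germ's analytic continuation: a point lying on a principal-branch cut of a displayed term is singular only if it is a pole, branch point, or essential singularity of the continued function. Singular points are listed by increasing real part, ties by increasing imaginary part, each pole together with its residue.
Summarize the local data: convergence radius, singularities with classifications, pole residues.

Radius of convergence at 0: 1/12.
At 1/12: a pole of order 1; residue -278767/134640.
At 11/9: a logarithmic branch point.

Denominator factor (z - 1/12): pole of order 1 at 1/12, modulus 1/12.
Branch term (4/3)*log(1 - z/(11/9)): its argument vanishes at z = 11/9, a logarithmic branch point, modulus 11/9.
The radius of convergence is the smallest modulus among the singular points: 1/12.
The branch term is analytic at 1/12 and contributes nothing to the residue; only the rational part matters.
At the order-1 pole 1/12 set g(z) = (z - (1/12))*(rational part) = -13*z**2/17 + 7*z/5 - 24/11.
Simple pole: residue = g(a) at a = 1/12, which is -278767/134640.
List the singular points by increasing real part (a conjugate pair: the negative imaginary part first).


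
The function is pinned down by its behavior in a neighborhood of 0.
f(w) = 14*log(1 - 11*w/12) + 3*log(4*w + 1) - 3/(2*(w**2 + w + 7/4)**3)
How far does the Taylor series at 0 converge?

Denominator factor (w**2 + w + 7/4)^3: discriminant -6, complex-conjugate roots (-1/2) + ((1/2)*sqrt(6))*i and (-1/2) - ((1/2)*sqrt(6))*i; poles of order 3, moduli (1/2)*sqrt(7) and (1/2)*sqrt(7).
Branch term (3)*log(1 - w/(-1/4)): its argument vanishes at w = -1/4, a logarithmic branch point, modulus 1/4.
Branch term (14)*log(1 - w/(12/11)): its argument vanishes at w = 12/11, a logarithmic branch point, modulus 12/11.
The radius of convergence is the smallest modulus among the singular points: 1/4.

The radius of convergence is 1/4.


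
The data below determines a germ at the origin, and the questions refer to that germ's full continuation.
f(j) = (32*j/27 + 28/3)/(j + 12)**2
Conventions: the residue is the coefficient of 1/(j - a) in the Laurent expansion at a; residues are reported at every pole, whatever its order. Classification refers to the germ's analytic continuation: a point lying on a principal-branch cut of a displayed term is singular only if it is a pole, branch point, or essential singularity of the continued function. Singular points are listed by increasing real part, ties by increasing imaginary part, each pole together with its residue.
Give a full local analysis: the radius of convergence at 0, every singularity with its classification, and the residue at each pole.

Radius of convergence at 0: 12.
At -12: a pole of order 2; residue 32/27.

Denominator factor (j + 12)^2: pole of order 2 at -12, modulus 12.
The radius of convergence is the smallest modulus among the singular points: 12.
At the order-2 pole -12 set g(j) = (j - (-12))^2*f(j) = 32*j/27 + 28/3.
Order-2 pole: residue = g'(a); g'(-12) = 32/27, so the residue is 32/27.


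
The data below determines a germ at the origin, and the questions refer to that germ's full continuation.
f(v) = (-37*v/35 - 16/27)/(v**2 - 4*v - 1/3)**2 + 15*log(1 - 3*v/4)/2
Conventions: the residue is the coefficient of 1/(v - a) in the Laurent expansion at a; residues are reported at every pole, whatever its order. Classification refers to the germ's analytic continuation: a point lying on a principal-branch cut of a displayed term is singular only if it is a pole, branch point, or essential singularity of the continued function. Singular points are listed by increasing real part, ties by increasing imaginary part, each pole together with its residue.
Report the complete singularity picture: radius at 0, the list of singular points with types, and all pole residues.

Denominator factor (v**2 - 4*v - 1/3)^2: discriminant 52/3, real irrational roots 2 + (1/3)*sqrt(39) and 2 - (1/3)*sqrt(39); poles of order 2, moduli 2 + (1/3)*sqrt(39) and -2 + (1/3)*sqrt(39).
Branch term (15/2)*log(1 - v/(4/3)): its argument vanishes at v = 4/3, a logarithmic branch point, modulus 4/3.
The radius of convergence is the smallest modulus among the singular points: -2 + (1/3)*sqrt(39).
The branch term is analytic at 2 - (1/3)*sqrt(39) and contributes nothing to the residue; only the rational part matters.
The factor v**2 - 4*v - 1/3 splits as (v - a)(v - a') with a = 2 - (1/3)*sqrt(39), a' = 2 + (1/3)*sqrt(39). At the order-2 pole a set g(v) = (v - a)^2*(rational part) = [-37*v/35 - 16/27] / (v - a')^2.
Order-2 pole: residue = g'(a); g'(2 - (1/3)*sqrt(39)) = -(1279/106470)*sqrt(39), so the residue is -(1279/106470)*sqrt(39).
The branch term is analytic at 2 + (1/3)*sqrt(39) and contributes nothing to the residue; only the rational part matters.
The factor v**2 - 4*v - 1/3 splits as (v - a)(v - a') with a = 2 + (1/3)*sqrt(39), a' = 2 - (1/3)*sqrt(39). At the order-2 pole a set g(v) = (v - a)^2*(rational part) = [-37*v/35 - 16/27] / (v - a')^2.
Order-2 pole: residue = g'(a); g'(2 + (1/3)*sqrt(39)) = (1279/106470)*sqrt(39), so the residue is (1279/106470)*sqrt(39).
List the singular points by increasing real part (a conjugate pair: the negative imaginary part first).

Radius of convergence at 0: -2 + (1/3)*sqrt(39).
At 2 - (1/3)*sqrt(39): a pole of order 2; residue -(1279/106470)*sqrt(39).
At 4/3: a logarithmic branch point.
At 2 + (1/3)*sqrt(39): a pole of order 2; residue (1279/106470)*sqrt(39).


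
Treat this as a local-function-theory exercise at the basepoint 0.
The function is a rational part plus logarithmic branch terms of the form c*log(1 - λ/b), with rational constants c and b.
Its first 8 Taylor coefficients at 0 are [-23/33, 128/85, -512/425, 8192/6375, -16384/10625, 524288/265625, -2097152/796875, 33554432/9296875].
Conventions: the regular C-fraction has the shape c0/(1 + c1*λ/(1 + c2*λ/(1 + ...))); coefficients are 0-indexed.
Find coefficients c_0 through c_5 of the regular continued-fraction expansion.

The regular C-fraction coefficients are [-23/33, 4224/1955, -532/391, -1564/9975, 9544/9975, 1064/5965].

Taylor coefficients (read off): a_0 = -23/33, a_1 = 128/85, a_2 = -512/425, a_3 = 8192/6375, a_4 = -16384/10625, a_5 = 524288/265625.
c0 = a_0 = -23/33. Peel one level at a time: if S = 1 + c*λ/S' with S'(0) = 1, then c is the λ-coefficient of S and S' = c*λ/(S - 1).
S_1 = c0/f = 1 + (4224/1955)*λ + (2247168/764405)*λ^2 + ...; c1 = 4224/1955.
S_2 = c1*λ/(S_1 - 1) = 1 + (-532/391)*λ + (-16/75)*λ^2 + ...; c2 = -532/391.
S_3 = c2*λ/(S_2 - 1) = 1 + (-1564/9975)*λ + (14926816/99500625)*λ^2 + ...; c3 = -1564/9975.
S_4 = c3*λ/(S_3 - 1) = 1 + (9544/9975)*λ + (-64/375)*λ^2 + ...; c4 = 9544/9975.
S_5 = c4*λ/(S_4 - 1) = 1 + (1064/5965)*λ + ...; c5 = 1064/5965.


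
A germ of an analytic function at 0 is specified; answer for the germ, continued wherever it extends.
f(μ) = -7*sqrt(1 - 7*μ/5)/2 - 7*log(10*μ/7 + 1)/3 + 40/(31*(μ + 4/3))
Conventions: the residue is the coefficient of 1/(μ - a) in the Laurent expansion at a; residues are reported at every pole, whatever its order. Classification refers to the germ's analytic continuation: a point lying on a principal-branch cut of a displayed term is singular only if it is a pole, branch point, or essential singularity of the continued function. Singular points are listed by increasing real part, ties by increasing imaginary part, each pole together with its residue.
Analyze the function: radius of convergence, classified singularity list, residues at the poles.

Radius of convergence at 0: 7/10.
At -4/3: a pole of order 1; residue 40/31.
At -7/10: a logarithmic branch point.
At 5/7: an algebraic (square-root) branch point.

Denominator factor (μ + 4/3): pole of order 1 at -4/3, modulus 4/3.
Branch term (-7/2)*sqrt(1 - μ/(5/7)): its argument vanishes at μ = 5/7, a square-root branch point, modulus 5/7.
Branch term (-7/3)*log(1 - μ/(-7/10)): its argument vanishes at μ = -7/10, a logarithmic branch point, modulus 7/10.
The radius of convergence is the smallest modulus among the singular points: 7/10.
The branch terms are analytic at -4/3 and contribute nothing to the residue; only the rational part matters.
At the order-1 pole -4/3 set g(μ) = (μ - (-4/3))*(rational part) = 40/31.
Simple pole: residue = g(a) at a = -4/3, which is 40/31.
List the singular points by increasing real part (a conjugate pair: the negative imaginary part first).


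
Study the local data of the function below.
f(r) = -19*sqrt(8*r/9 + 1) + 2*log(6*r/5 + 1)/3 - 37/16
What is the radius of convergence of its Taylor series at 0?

Branch term (2/3)*log(1 - r/(-5/6)): its argument vanishes at r = -5/6, a logarithmic branch point, modulus 5/6.
Branch term (-19)*sqrt(1 - r/(-9/8)): its argument vanishes at r = -9/8, a square-root branch point, modulus 9/8.
The radius of convergence is the smallest modulus among the singular points: 5/6.

The radius of convergence is 5/6.


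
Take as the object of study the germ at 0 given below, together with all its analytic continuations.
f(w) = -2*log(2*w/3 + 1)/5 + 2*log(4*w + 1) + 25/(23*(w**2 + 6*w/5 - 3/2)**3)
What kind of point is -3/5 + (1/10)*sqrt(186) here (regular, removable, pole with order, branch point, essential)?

The denominator factor w**2 + 6*w/5 - 3/2 vanishes at -3/5 + (1/10)*sqrt(186) and appears to the power 3; the numerator there equals 25/23, nonzero, and no other factor vanishes.
The branch terms are analytic at this point.
Hence a pole whose order is the multiplicity, 3.

The point is a pole of order 3.


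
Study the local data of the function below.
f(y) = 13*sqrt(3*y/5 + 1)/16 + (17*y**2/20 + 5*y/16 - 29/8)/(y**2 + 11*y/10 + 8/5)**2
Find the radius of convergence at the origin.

Denominator factor (y**2 + 11*y/10 + 8/5)^2: discriminant -519/100, complex-conjugate roots (-11/20) + ((1/20)*sqrt(519))*i and (-11/20) - ((1/20)*sqrt(519))*i; poles of order 2, moduli (2/5)*sqrt(10) and (2/5)*sqrt(10).
Branch term (13/16)*sqrt(1 - y/(-5/3)): its argument vanishes at y = -5/3, a square-root branch point, modulus 5/3.
The radius of convergence is the smallest modulus among the singular points: (2/5)*sqrt(10).

The radius of convergence is (2/5)*sqrt(10).


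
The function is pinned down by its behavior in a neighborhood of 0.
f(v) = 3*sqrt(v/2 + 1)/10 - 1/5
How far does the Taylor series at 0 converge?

The radius of convergence is 2.

Branch term (3/10)*sqrt(1 - v/(-2)): its argument vanishes at v = -2, a square-root branch point, modulus 2.
The radius of convergence is the smallest modulus among the singular points: 2.


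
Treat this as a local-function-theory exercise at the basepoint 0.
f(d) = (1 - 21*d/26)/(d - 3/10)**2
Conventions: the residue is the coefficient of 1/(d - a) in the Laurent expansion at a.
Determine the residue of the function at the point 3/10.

At the order-2 pole 3/10 set g(d) = (d - (3/10))^2*f(d) = 1 - 21*d/26.
Order-2 pole: residue = g'(a); g'(3/10) = -21/26, so the residue is -21/26.

The residue is -21/26.


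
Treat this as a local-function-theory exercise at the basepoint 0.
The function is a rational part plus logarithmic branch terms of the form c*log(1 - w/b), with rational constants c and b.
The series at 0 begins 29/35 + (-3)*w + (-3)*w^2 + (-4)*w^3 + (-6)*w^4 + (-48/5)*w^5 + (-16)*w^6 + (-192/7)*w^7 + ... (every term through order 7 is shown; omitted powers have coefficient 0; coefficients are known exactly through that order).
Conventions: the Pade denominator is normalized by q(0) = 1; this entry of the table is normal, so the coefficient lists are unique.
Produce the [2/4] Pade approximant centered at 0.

The Pade approximant has numerator coefficients [29/35, -53734853/10668945, 94864123/17781575]; denominator coefficients [1, -749242/304827, 589362/508045, 13048/101609, 12404/304827].

Taylor coefficients needed (read off): a_0 = 29/35, a_1 = -3, a_2 = -3, a_3 = -4, a_4 = -6, a_5 = -48/5, a_6 = -16.
Write the denominator as Q(w) = 1 + q1*w + q2*w^2 + q3*w^3 + q4*w^4. Requiring Q*f - P = O(w^7) with deg P <= 2 kills the coefficients of w^3..w^6 in Q*f:
  w^3: a_3 + q1*a_2 + q2*a_1 + q3*a_0 = 0, i.e. -4 + (-3)*q1 + (-3)*q2 + (29/35)*q3 = 0.
  w^4: a_4 + q1*a_3 + q2*a_2 + q3*a_1 + q4*a_0 = 0, i.e. -6 + (-4)*q1 + (-3)*q2 + (-3)*q3 + (29/35)*q4 = 0.
  w^5: a_5 + q1*a_4 + q2*a_3 + q3*a_2 + q4*a_1 = 0, i.e. -48/5 + (-6)*q1 + (-4)*q2 + (-3)*q3 + (-3)*q4 = 0.
  w^6: a_6 + q1*a_5 + q2*a_4 + q3*a_3 + q4*a_2 = 0, i.e. -16 + (-48/5)*q1 + (-6)*q2 + (-4)*q3 + (-3)*q4 = 0.
Solving this linear system: q1 = -749242/304827, q2 = 589362/508045, q3 = 13048/101609, q4 = 12404/304827.
The numerator is Q*f truncated at degree 2: P0 = a_0 = 29/35; P1 = a_1 + q1*a_0 = -53734853/10668945; P2 = a_2 + q1*a_1 + q2*a_0 = 94864123/17781575.


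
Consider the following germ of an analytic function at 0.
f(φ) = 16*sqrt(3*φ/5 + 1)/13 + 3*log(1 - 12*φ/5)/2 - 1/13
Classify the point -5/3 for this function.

The point is an algebraic (square-root) branch point.

The term (16/13)*sqrt(1 - φ/(-5/3)) has argument 1 - -5/3/(-5/3) = 0 at -5/3: a square-root (algebraic, two-sheeted) branch point; the remaining terms are analytic or single-valued there.


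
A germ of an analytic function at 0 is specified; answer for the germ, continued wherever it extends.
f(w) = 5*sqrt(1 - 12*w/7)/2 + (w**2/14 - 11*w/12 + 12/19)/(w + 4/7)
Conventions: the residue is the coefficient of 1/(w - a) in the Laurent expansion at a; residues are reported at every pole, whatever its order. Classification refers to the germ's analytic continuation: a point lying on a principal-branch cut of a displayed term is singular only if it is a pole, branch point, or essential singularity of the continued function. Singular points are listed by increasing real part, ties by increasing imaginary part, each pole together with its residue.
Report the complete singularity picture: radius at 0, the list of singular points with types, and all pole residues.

Denominator factor (w + 4/7): pole of order 1 at -4/7, modulus 4/7.
Branch term (5/2)*sqrt(1 - w/(7/12)): its argument vanishes at w = 7/12, a square-root branch point, modulus 7/12.
The radius of convergence is the smallest modulus among the singular points: 4/7.
The branch term is analytic at -4/7 and contributes nothing to the residue; only the rational part matters.
At the order-1 pole -4/7 set g(w) = (w - (-4/7))*(rational part) = w**2/14 - 11*w/12 + 12/19.
Simple pole: residue = g(a) at a = -4/7, which is 23045/19551.
List the singular points by increasing real part (a conjugate pair: the negative imaginary part first).

Radius of convergence at 0: 4/7.
At -4/7: a pole of order 1; residue 23045/19551.
At 7/12: an algebraic (square-root) branch point.


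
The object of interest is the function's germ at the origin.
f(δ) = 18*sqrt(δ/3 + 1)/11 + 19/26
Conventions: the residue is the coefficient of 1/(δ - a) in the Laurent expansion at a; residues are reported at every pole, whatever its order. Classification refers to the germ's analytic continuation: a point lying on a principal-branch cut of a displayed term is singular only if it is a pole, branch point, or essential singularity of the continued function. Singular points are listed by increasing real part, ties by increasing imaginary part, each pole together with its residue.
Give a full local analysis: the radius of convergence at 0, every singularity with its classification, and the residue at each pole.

Branch term (18/11)*sqrt(1 - δ/(-3)): its argument vanishes at δ = -3, a square-root branch point, modulus 3.
The radius of convergence is the smallest modulus among the singular points: 3.

Radius of convergence at 0: 3.
At -3: an algebraic (square-root) branch point.


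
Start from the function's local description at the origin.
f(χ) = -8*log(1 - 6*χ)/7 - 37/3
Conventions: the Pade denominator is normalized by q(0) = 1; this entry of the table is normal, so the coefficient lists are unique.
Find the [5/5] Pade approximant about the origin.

The Pade approximant has numerator coefficients [-37/3, 1343/7, -22448/21, 17796/7, -16488/7, 132696/245]; denominator coefficients [1, -15, 80, -180, 1080/7, -216/7].

Taylor coefficients needed (expand at 0): a_0 = -37/3, a_1 = 48/7, a_2 = 144/7, a_3 = 576/7, a_4 = 2592/7, a_5 = 62208/35, a_6 = 62208/7, a_7 = 2239488/49, a_8 = 1679616/7, a_9 = 8957952/7, a_10 = 241864704/35.
Write the denominator as Q(χ) = 1 + q1*χ + q2*χ^2 + q3*χ^3 + q4*χ^4 + q5*χ^5. Requiring Q*f - P = O(χ^11) with deg P <= 5 kills the coefficients of χ^6..χ^10 in Q*f:
  χ^6: a_6 + q1*a_5 + q2*a_4 + q3*a_3 + q4*a_2 + q5*a_1 = 0, i.e. 62208/7 + (62208/35)*q1 + (2592/7)*q2 + (576/7)*q3 + (144/7)*q4 + (48/7)*q5 = 0.
  χ^7: a_7 + q1*a_6 + q2*a_5 + q3*a_4 + q4*a_3 + q5*a_2 = 0, i.e. 2239488/49 + (62208/7)*q1 + (62208/35)*q2 + (2592/7)*q3 + (576/7)*q4 + (144/7)*q5 = 0.
  χ^8: a_8 + q1*a_7 + q2*a_6 + q3*a_5 + q4*a_4 + q5*a_3 = 0, i.e. 1679616/7 + (2239488/49)*q1 + (62208/7)*q2 + (62208/35)*q3 + (2592/7)*q4 + (576/7)*q5 = 0.
  χ^9: a_9 + q1*a_8 + q2*a_7 + q3*a_6 + q4*a_5 + q5*a_4 = 0, i.e. 8957952/7 + (1679616/7)*q1 + (2239488/49)*q2 + (62208/7)*q3 + (62208/35)*q4 + (2592/7)*q5 = 0.
  χ^10: a_10 + q1*a_9 + q2*a_8 + q3*a_7 + q4*a_6 + q5*a_5 = 0, i.e. 241864704/35 + (8957952/7)*q1 + (1679616/7)*q2 + (2239488/49)*q3 + (62208/7)*q4 + (62208/35)*q5 = 0.
Solving this linear system: q1 = -15, q2 = 80, q3 = -180, q4 = 1080/7, q5 = -216/7.
The numerator is Q*f truncated at degree 5: P0 = a_0 = -37/3; P1 = a_1 + q1*a_0 = 1343/7; P2 = a_2 + q1*a_1 + q2*a_0 = -22448/21; P3 = a_3 + q1*a_2 + q2*a_1 + q3*a_0 = 17796/7; P4 = a_4 + q1*a_3 + q2*a_2 + q3*a_1 + q4*a_0 = -16488/7; P5 = a_5 + q1*a_4 + q2*a_3 + q3*a_2 + q4*a_1 + q5*a_0 = 132696/245.


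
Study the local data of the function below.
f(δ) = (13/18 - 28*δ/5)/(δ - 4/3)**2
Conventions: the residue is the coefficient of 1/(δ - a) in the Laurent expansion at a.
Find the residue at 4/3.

The residue is -28/5.

At the order-2 pole 4/3 set g(δ) = (δ - (4/3))^2*f(δ) = 13/18 - 28*δ/5.
Order-2 pole: residue = g'(a); g'(4/3) = -28/5, so the residue is -28/5.


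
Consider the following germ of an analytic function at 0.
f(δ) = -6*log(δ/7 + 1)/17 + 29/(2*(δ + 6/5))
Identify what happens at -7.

The term (-6/17)*log(1 - δ/(-7)) has argument 1 - -7/(-7) = 0 at -7: a logarithmic (infinitely-sheeted) branch point; the remaining terms are analytic or single-valued there.

The point is a logarithmic branch point.


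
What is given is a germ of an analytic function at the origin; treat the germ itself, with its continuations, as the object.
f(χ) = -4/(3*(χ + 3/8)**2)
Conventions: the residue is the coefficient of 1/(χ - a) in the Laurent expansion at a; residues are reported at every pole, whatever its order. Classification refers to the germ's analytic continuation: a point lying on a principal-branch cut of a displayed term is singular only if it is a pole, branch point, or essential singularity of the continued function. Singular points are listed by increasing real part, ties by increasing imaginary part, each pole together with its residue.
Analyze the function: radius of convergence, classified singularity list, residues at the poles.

Denominator factor (χ + 3/8)^2: pole of order 2 at -3/8, modulus 3/8.
The radius of convergence is the smallest modulus among the singular points: 3/8.
At the order-2 pole -3/8 set g(χ) = (χ - (-3/8))^2*f(χ) = -4/3.
Order-2 pole: residue = g'(a); g'(-3/8) = 0, so the residue is 0.

Radius of convergence at 0: 3/8.
At -3/8: a pole of order 2; residue 0.


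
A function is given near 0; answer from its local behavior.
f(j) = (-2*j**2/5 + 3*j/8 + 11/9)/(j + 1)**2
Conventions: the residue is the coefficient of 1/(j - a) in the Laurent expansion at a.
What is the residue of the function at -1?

The residue is 47/40.

At the order-2 pole -1 set g(j) = (j - (-1))^2*f(j) = -2*j**2/5 + 3*j/8 + 11/9.
Order-2 pole: residue = g'(a); g'(-1) = 47/40, so the residue is 47/40.


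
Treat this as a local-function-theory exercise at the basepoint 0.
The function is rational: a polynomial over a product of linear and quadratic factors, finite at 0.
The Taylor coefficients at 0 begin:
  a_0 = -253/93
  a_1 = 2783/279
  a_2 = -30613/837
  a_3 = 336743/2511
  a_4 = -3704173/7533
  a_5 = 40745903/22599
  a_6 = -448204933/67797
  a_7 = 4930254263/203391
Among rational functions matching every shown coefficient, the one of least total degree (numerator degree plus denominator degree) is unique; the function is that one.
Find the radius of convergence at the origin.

The radius of convergence is 3/11.

No rational of total degree below 1 reproduces all 8 coefficients; solving the [0/1] Pade equations on them gives f(d) = -23/(31*(d + 3/11)), whose expansion matches every shown term.
Denominator factor (d + 3/11): pole of order 1 at -3/11, modulus 3/11.
The radius of convergence is the smallest modulus among the singular points: 3/11.


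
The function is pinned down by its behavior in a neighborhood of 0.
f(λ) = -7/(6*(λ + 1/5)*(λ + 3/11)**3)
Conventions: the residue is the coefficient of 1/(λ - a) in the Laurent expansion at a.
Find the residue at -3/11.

At the order-3 pole -3/11 set g(λ) = (λ - (-3/11))^3*f(λ) = -7/(6*(λ + 1/5)).
Order-3 pole: residue = g''(a)/2; g''(-3/11) = 1164625/192, so the residue is 1164625/384.

The residue is 1164625/384.


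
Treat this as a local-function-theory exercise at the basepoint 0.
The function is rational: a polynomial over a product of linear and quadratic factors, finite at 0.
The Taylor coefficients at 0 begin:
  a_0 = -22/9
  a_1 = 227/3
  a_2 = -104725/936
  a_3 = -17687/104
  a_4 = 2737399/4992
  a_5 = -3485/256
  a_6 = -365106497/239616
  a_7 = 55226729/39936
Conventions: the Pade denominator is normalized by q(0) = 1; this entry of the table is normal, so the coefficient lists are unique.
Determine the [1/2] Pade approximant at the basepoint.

The Pade approximant has numerator coefficients [-22/9, 4938397432/68890791]; denominator coefficients [1, 74819751/45927194, 22241302417/4776428176].

Taylor coefficients needed (read off): a_0 = -22/9, a_1 = 227/3, a_2 = -104725/936, a_3 = -17687/104.
Write the denominator as Q(ψ) = 1 + q1*ψ + q2*ψ^2. Requiring Q*f - P = O(ψ^4) with deg P <= 1 kills the coefficients of ψ^2..ψ^3 in Q*f:
  ψ^2: a_2 + q1*a_1 + q2*a_0 = 0, i.e. -104725/936 + (227/3)*q1 + (-22/9)*q2 = 0.
  ψ^3: a_3 + q1*a_2 + q2*a_1 = 0, i.e. -17687/104 + (-104725/936)*q1 + (227/3)*q2 = 0.
Solving this linear system: q1 = 74819751/45927194, q2 = 22241302417/4776428176.
The numerator is Q*f truncated at degree 1: P0 = a_0 = -22/9; P1 = a_1 + q1*a_0 = 4938397432/68890791.


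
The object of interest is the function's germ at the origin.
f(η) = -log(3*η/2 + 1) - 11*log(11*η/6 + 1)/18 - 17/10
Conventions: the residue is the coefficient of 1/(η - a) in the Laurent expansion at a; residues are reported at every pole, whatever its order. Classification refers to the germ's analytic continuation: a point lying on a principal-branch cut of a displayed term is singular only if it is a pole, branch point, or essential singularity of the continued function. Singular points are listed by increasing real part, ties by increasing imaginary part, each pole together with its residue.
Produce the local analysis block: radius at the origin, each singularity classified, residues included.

Radius of convergence at 0: 6/11.
At -2/3: a logarithmic branch point.
At -6/11: a logarithmic branch point.

Branch term (-11/18)*log(1 - η/(-6/11)): its argument vanishes at η = -6/11, a logarithmic branch point, modulus 6/11.
Branch term (-1)*log(1 - η/(-2/3)): its argument vanishes at η = -2/3, a logarithmic branch point, modulus 2/3.
The radius of convergence is the smallest modulus among the singular points: 6/11.
List the singular points by increasing real part (a conjugate pair: the negative imaginary part first).


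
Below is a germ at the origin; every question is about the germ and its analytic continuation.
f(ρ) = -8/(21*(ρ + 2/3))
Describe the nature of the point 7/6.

Denominator factors: ρ + 2/3 = 11/6 at ρ = 7/6 — none vanishes.
So the germ continues analytically to 7/6.

The point is a regular point.


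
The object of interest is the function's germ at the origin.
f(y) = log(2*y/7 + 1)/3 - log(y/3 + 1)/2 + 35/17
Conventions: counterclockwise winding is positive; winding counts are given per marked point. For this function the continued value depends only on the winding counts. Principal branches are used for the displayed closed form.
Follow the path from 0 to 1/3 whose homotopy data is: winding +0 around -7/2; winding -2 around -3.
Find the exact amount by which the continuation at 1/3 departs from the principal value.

Continued minus principal equals (2)*pi*i.

The rational part is single-valued and drops out of the difference; each branch term changes only by its own monodromy.
(-1/2)*log(1 - y/(-3)): each positive loop around -3 adds 2*pi*i to the log, so winding -2 contributes (-1/2)*(-2)*2*pi*i = (2)*pi*i.
(1/3)*log(1 - y/(-7/2)): winding 0 around -7/2, so this term returns to its principal value, contribution 0.
Summing the contributions at y = 1/3 gives (2)*pi*i.


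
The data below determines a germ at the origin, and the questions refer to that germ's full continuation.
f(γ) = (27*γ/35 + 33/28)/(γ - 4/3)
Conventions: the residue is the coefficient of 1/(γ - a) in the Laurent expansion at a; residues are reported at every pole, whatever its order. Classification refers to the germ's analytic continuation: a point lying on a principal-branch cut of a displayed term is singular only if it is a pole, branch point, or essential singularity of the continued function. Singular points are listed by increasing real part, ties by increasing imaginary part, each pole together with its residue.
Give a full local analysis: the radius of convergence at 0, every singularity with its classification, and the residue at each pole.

Radius of convergence at 0: 4/3.
At 4/3: a pole of order 1; residue 309/140.

Denominator factor (γ - 4/3): pole of order 1 at 4/3, modulus 4/3.
The radius of convergence is the smallest modulus among the singular points: 4/3.
At the order-1 pole 4/3 set g(γ) = (γ - (4/3))*f(γ) = 27*γ/35 + 33/28.
Simple pole: residue = g(a) at a = 4/3, which is 309/140.


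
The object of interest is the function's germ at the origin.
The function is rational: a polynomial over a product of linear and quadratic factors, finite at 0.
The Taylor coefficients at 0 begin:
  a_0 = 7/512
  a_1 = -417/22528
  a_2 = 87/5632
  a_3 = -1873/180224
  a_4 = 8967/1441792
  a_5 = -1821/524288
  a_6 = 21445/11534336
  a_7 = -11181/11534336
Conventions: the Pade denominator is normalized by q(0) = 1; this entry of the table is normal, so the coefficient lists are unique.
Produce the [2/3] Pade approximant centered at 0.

Taylor coefficients needed (read off): a_0 = 7/512, a_1 = -417/22528, a_2 = 87/5632, a_3 = -1873/180224, a_4 = 8967/1441792, a_5 = -1821/524288.
Write the denominator as Q(u) = 1 + q1*u + q2*u^2 + q3*u^3. Requiring Q*f - P = O(u^6) with deg P <= 2 kills the coefficients of u^3..u^5 in Q*f:
  u^3: a_3 + q1*a_2 + q2*a_1 + q3*a_0 = 0, i.e. -1873/180224 + (87/5632)*q1 + (-417/22528)*q2 + (7/512)*q3 = 0.
  u^4: a_4 + q1*a_3 + q2*a_2 + q3*a_1 = 0, i.e. 8967/1441792 + (-1873/180224)*q1 + (87/5632)*q2 + (-417/22528)*q3 = 0.
  u^5: a_5 + q1*a_4 + q2*a_3 + q3*a_2 = 0, i.e. -1821/524288 + (8967/1441792)*q1 + (-1873/180224)*q2 + (87/5632)*q3 = 0.
Solving this linear system: q1 = 124536753/108157868, q2 = 191878425/432631472, q3 = 103220603/1730525888.
The numerator is Q*f truncated at degree 2: P0 = a_0 = 7/512; P1 = a_1 + q1*a_0 = -120437697/43510365184; P2 = a_2 + q1*a_1 + q2*a_0 = 120437697/609145112576.

The Pade approximant has numerator coefficients [7/512, -120437697/43510365184, 120437697/609145112576]; denominator coefficients [1, 124536753/108157868, 191878425/432631472, 103220603/1730525888].


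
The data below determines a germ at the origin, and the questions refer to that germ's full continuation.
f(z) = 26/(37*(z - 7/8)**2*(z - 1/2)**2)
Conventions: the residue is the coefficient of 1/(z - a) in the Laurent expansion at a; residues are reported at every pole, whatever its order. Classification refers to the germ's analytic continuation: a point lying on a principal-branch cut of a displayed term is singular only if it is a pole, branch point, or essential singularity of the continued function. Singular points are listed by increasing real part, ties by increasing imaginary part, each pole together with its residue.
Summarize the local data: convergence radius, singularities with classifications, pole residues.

Radius of convergence at 0: 1/2.
At 1/2: a pole of order 2; residue 26624/999.
At 7/8: a pole of order 2; residue -26624/999.

Denominator factor (z - 7/8)^2: pole of order 2 at 7/8, modulus 7/8.
Denominator factor (z - 1/2)^2: pole of order 2 at 1/2, modulus 1/2.
The radius of convergence is the smallest modulus among the singular points: 1/2.
At the order-2 pole 1/2 set g(z) = (z - (1/2))^2*f(z) = 26/(37*(z - 7/8)**2).
Order-2 pole: residue = g'(a); g'(1/2) = 26624/999, so the residue is 26624/999.
At the order-2 pole 7/8 set g(z) = (z - (7/8))^2*f(z) = 26/(37*(z - 1/2)**2).
Order-2 pole: residue = g'(a); g'(7/8) = -26624/999, so the residue is -26624/999.
List the singular points by increasing real part (a conjugate pair: the negative imaginary part first).


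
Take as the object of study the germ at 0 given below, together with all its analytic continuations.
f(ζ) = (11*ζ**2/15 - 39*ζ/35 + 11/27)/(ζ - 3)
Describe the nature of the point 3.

The point is a pole of order 1.

The denominator factor ζ - 3 vanishes at 3 and appears to the power 1; the numerator there equals 3463/945, nonzero, and no other factor vanishes.
Hence a pole whose order is the multiplicity, 1.


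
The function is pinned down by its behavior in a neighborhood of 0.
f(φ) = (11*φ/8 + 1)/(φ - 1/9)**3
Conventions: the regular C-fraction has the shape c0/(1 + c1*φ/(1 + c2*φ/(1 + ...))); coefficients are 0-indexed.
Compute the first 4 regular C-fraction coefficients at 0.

Taylor coefficients (expand at 0): a_0 = -729, a_1 = -165483/8, a_2 = -3050865/8, a_3 = -23206257/4.
c0 = a_0 = -729. Peel one level at a time: if S = 1 + c*φ/S' with S'(0) = 1, then c is the φ-coefficient of S and S' = c*φ/(S - 1).
S_1 = c0/f = 1 + (-227/8)*φ + (18049/64)*φ^2 + ...; c1 = -227/8.
S_2 = c1*φ/(S_1 - 1) = 1 + (18049/1816)*φ + (3062043/51529)*φ^2 + ...; c2 = 18049/1816.
S_3 = c2*φ/(S_2 - 1) = 1 + (-24496344/4097123)*φ + ...; c3 = -24496344/4097123.

The regular C-fraction coefficients are [-729, -227/8, 18049/1816, -24496344/4097123].


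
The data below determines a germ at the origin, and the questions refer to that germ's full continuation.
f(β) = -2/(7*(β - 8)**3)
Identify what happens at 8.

The denominator factor β - 8 vanishes at 8 and appears to the power 3; the numerator there equals -2/7, nonzero, and no other factor vanishes.
Hence a pole whose order is the multiplicity, 3.

The point is a pole of order 3.


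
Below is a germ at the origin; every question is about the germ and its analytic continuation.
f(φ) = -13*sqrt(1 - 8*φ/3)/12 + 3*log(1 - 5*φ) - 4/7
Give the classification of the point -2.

The point is a regular point.

There is no denominator, hence no pole anywhere.
Branch term log(1 - φ/(1/5)): argument at -2 is 11, nonzero, so -2 is not its branch point (a point on a principal cut is still regular for the continued germ).
Branch term sqrt(1 - φ/(3/8)): argument at -2 is 19/3, nonzero, so -2 is not its branch point (a point on a principal cut is still regular for the continued germ).
So the germ continues analytically to -2.


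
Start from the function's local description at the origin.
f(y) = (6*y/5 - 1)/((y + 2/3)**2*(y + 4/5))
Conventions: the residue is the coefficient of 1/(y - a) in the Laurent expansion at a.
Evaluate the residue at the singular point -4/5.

The residue is -441/4.

At the order-1 pole -4/5 set g(y) = (y - (-4/5))*f(y) = (6*y/5 - 1)/(y + 2/3)**2.
Simple pole: residue = g(a) at a = -4/5, which is -441/4.


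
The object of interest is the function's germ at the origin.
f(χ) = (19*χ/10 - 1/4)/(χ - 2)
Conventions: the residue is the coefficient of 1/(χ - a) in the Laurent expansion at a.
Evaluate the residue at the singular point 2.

At the order-1 pole 2 set g(χ) = (χ - (2))*f(χ) = 19*χ/10 - 1/4.
Simple pole: residue = g(a) at a = 2, which is 71/20.

The residue is 71/20.


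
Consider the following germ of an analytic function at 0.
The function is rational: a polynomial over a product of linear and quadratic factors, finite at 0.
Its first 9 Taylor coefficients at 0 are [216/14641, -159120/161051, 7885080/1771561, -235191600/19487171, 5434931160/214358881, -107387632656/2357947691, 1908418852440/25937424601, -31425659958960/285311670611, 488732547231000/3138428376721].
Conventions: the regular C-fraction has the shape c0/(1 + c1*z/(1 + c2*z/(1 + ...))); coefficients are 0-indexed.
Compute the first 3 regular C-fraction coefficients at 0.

Taylor coefficients (read off): a_0 = 216/14641, a_1 = -159120/161051, a_2 = 7885080/1771561.
c0 = a_0 = 216/14641. Peel one level at a time: if S = 1 + c*z/S' with S'(0) = 1, then c is the z-coefficient of S and S' = c*z/(S - 1).
S_1 = c0/f = 1 + (2210/33)*z + (4555555/1089)*z^2 + ...; c1 = 2210/33.
S_2 = c1*z/(S_1 - 1) = 1 + (-911111/14586)*z + ...; c2 = -911111/14586.

The regular C-fraction coefficients are [216/14641, 2210/33, -911111/14586].


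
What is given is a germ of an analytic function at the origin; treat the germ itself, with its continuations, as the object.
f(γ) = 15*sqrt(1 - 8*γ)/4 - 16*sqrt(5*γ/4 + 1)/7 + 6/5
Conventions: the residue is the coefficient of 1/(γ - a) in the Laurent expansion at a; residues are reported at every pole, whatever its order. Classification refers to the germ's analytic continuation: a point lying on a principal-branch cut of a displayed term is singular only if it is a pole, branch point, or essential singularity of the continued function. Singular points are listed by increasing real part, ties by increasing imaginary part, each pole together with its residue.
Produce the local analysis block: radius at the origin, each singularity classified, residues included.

Radius of convergence at 0: 1/8.
At -4/5: an algebraic (square-root) branch point.
At 1/8: an algebraic (square-root) branch point.

Branch term (-16/7)*sqrt(1 - γ/(-4/5)): its argument vanishes at γ = -4/5, a square-root branch point, modulus 4/5.
Branch term (15/4)*sqrt(1 - γ/(1/8)): its argument vanishes at γ = 1/8, a square-root branch point, modulus 1/8.
The radius of convergence is the smallest modulus among the singular points: 1/8.
List the singular points by increasing real part (a conjugate pair: the negative imaginary part first).


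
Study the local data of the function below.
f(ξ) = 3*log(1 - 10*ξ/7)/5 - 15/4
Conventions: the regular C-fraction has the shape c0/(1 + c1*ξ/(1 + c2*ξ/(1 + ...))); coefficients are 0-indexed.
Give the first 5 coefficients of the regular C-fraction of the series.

The regular C-fraction coefficients are [-15/4, -8/35, -17/35, -125/357, -130/357].

Taylor coefficients (expand at 0): a_0 = -15/4, a_1 = -6/7, a_2 = -30/49, a_3 = -200/343, a_4 = -1500/2401.
c0 = a_0 = -15/4. Peel one level at a time: if S = 1 + c*ξ/S' with S'(0) = 1, then c is the ξ-coefficient of S and S' = c*ξ/(S - 1).
S_1 = c0/f = 1 + (-8/35)*ξ + (-136/1225)*ξ^2 + ...; c1 = -8/35.
S_2 = c1*ξ/(S_1 - 1) = 1 + (-17/35)*ξ + (-25/147)*ξ^2 + ...; c2 = -17/35.
S_3 = c2*ξ/(S_2 - 1) = 1 + (-125/357)*ξ + (-16250/127449)*ξ^2 + ...; c3 = -125/357.
S_4 = c3*ξ/(S_3 - 1) = 1 + (-130/357)*ξ + ...; c4 = -130/357.


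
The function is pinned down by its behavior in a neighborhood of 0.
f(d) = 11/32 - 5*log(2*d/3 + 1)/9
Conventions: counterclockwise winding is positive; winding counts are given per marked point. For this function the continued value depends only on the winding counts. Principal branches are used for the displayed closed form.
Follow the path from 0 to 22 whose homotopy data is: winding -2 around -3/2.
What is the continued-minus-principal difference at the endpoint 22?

The rational part is single-valued and drops out of the difference; each branch term changes only by its own monodromy.
(-5/9)*log(1 - d/(-3/2)): each positive loop around -3/2 adds 2*pi*i to the log, so winding -2 contributes (-5/9)*(-2)*2*pi*i = (20/9)*pi*i.
Summing the contributions at d = 22 gives (20/9)*pi*i.

Continued minus principal equals (20/9)*pi*i.


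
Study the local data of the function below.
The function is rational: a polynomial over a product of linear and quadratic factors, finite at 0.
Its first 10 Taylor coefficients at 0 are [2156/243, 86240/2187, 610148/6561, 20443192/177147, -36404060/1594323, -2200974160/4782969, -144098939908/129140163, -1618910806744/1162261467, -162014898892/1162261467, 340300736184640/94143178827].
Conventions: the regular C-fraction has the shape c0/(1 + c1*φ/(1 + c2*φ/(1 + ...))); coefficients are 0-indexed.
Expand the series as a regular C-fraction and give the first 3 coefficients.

Taylor coefficients (read off): a_0 = 2156/243, a_1 = 86240/2187, a_2 = 610148/6561.
c0 = a_0 = 2156/243. Peel one level at a time: if S = 1 + c*φ/S' with S'(0) = 1, then c is the φ-coefficient of S and S' = c*φ/(S - 1).
S_1 = c0/f = 1 + (-40/9)*φ + (751/81)*φ^2 + ...; c1 = -40/9.
S_2 = c1*φ/(S_1 - 1) = 1 + (751/360)*φ + ...; c2 = 751/360.

The regular C-fraction coefficients are [2156/243, -40/9, 751/360].


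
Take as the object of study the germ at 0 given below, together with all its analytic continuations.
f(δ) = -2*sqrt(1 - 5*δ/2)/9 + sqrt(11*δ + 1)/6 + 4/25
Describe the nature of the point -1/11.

The point is an algebraic (square-root) branch point.

The term (1/6)*sqrt(1 - δ/(-1/11)) has argument 1 - -1/11/(-1/11) = 0 at -1/11: a square-root (algebraic, two-sheeted) branch point; the remaining terms are analytic or single-valued there.


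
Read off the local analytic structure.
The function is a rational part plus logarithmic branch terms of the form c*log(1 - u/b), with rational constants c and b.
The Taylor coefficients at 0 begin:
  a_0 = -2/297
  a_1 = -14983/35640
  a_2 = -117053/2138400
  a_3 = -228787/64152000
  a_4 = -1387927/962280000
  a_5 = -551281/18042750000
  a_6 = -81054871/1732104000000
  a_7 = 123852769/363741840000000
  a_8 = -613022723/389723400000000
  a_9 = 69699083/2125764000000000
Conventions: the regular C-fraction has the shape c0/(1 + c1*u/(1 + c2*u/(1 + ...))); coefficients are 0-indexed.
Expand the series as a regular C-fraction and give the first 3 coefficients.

The regular C-fraction coefficients are [-2/297, -14983/240, 224022077/3595920].

Taylor coefficients (read off): a_0 = -2/297, a_1 = -14983/35640, a_2 = -117053/2138400.
c0 = a_0 = -2/297. Peel one level at a time: if S = 1 + c*u/S' with S'(0) = 1, then c is the u-coefficient of S and S' = c*u/(S - 1).
S_1 = c0/f = 1 + (-14983/240)*u + (224022077/57600)*u^2 + ...; c1 = -14983/240.
S_2 = c1*u/(S_1 - 1) = 1 + (224022077/3595920)*u + ...; c2 = 224022077/3595920.


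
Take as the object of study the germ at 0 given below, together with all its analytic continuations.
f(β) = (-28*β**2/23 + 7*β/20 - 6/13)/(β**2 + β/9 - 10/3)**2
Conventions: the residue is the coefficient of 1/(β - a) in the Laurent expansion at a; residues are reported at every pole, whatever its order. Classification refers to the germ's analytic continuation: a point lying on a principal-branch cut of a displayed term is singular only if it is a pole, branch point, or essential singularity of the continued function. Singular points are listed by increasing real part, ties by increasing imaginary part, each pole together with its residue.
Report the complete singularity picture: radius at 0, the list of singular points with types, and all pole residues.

Radius of convergence at 0: -1/18 + (1/18)*sqrt(1081).
At -1/18 - (1/18)*sqrt(1081): a pole of order 2; residue (31187187/6987994780)*sqrt(1081).
At -1/18 + (1/18)*sqrt(1081): a pole of order 2; residue -(31187187/6987994780)*sqrt(1081).

Denominator factor (β**2 + β/9 - 10/3)^2: discriminant 1081/81, real irrational roots -1/18 + (1/18)*sqrt(1081) and -1/18 - (1/18)*sqrt(1081); poles of order 2, moduli -1/18 + (1/18)*sqrt(1081) and 1/18 + (1/18)*sqrt(1081).
The radius of convergence is the smallest modulus among the singular points: -1/18 + (1/18)*sqrt(1081).
The factor β**2 + β/9 - 10/3 splits as (β - a)(β - a') with a = -1/18 - (1/18)*sqrt(1081), a' = -1/18 + (1/18)*sqrt(1081). At the order-2 pole a set g(β) = (β - a)^2*f(β) = [-28*β**2/23 + 7*β/20 - 6/13] / (β - a')^2.
Order-2 pole: residue = g'(a); g'(-1/18 - (1/18)*sqrt(1081)) = (31187187/6987994780)*sqrt(1081), so the residue is (31187187/6987994780)*sqrt(1081).
The factor β**2 + β/9 - 10/3 splits as (β - a)(β - a') with a = -1/18 + (1/18)*sqrt(1081), a' = -1/18 - (1/18)*sqrt(1081). At the order-2 pole a set g(β) = (β - a)^2*f(β) = [-28*β**2/23 + 7*β/20 - 6/13] / (β - a')^2.
Order-2 pole: residue = g'(a); g'(-1/18 + (1/18)*sqrt(1081)) = -(31187187/6987994780)*sqrt(1081), so the residue is -(31187187/6987994780)*sqrt(1081).
List the singular points by increasing real part (a conjugate pair: the negative imaginary part first).
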